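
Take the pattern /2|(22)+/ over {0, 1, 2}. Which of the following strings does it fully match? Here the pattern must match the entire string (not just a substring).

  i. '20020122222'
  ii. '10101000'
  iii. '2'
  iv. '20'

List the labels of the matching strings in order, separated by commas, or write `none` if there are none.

iii

i → no match
ii → no match
iii → match
iv → no match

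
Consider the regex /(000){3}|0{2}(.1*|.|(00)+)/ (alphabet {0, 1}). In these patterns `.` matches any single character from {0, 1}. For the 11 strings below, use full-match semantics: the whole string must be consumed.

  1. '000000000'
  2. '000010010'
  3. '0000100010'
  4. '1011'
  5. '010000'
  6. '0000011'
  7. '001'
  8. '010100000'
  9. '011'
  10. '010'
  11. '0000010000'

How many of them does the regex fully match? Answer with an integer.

1 → match
2 → no match
3 → no match
4 → no match
5 → no match
6 → no match
7 → match
8 → no match
9 → no match
10 → no match
11 → no match
Total matched: 2

2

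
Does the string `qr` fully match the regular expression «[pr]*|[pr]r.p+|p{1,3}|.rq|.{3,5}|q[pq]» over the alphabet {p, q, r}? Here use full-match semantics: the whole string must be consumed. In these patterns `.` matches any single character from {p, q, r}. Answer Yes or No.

No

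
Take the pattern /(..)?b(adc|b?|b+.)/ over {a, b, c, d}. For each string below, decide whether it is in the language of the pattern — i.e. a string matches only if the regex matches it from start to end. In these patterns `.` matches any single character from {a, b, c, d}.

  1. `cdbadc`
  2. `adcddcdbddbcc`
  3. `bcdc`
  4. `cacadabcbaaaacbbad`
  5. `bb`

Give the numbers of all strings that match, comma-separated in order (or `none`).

1, 5

1. `cdbadc` → match
2 → no match
3. `bcdc` → no match
4 → no match
5. `bb` → match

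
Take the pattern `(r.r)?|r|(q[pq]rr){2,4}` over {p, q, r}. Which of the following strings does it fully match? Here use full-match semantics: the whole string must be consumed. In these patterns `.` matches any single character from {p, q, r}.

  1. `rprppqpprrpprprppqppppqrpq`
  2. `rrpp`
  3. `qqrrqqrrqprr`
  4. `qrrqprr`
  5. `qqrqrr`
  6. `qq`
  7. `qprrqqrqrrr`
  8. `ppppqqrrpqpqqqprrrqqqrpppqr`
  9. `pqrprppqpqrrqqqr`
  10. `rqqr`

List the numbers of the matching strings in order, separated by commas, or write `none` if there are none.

1 → no match
2 → no match
3 → match
4 → no match
5 → no match
6 → no match
7 → no match
8 → no match
9 → no match
10 → no match

3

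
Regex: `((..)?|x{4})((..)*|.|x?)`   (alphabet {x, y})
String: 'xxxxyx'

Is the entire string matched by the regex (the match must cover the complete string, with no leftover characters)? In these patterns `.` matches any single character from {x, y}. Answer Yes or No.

Yes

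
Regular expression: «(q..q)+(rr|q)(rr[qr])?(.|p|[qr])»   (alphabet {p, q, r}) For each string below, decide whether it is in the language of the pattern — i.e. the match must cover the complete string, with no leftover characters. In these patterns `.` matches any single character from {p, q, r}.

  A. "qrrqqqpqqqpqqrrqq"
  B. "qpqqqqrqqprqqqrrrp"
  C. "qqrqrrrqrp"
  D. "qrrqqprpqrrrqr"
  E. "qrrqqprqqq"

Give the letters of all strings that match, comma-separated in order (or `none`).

A, E

A → match
B → no match
C. "qqrqrrrqrp" → no match
D → no match
E. "qrrqqprqqq" → match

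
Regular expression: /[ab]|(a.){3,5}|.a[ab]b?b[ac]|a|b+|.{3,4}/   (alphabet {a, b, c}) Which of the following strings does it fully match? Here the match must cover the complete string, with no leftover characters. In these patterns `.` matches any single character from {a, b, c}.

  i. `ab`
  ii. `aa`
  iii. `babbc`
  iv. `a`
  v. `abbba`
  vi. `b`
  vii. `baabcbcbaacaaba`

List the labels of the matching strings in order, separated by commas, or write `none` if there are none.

iii, iv, vi

i → no match
ii → no match
iii → match
iv → match
v → no match
vi → match
vii → no match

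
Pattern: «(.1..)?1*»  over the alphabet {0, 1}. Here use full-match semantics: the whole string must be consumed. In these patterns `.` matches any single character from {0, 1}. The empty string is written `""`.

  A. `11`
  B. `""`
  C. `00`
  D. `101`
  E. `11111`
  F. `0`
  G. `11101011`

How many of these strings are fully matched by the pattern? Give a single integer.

A → match
B → match
C → no match
D → no match
E → match
F → no match
G → no match
Total matched: 3

3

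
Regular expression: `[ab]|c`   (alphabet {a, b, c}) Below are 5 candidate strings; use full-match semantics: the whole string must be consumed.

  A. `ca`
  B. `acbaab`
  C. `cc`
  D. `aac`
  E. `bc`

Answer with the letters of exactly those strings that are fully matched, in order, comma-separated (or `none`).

none

A → no match
B → no match
C → no match
D → no match
E → no match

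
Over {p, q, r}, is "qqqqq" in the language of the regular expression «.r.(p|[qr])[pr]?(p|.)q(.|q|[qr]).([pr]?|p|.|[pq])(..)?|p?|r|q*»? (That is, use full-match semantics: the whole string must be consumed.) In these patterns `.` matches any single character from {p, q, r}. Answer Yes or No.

Yes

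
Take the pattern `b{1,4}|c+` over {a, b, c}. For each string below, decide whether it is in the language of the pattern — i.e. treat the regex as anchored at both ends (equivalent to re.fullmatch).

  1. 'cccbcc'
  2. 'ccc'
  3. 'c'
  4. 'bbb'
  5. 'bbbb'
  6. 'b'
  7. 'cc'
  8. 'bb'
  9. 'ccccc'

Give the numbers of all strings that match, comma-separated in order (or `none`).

2, 3, 4, 5, 6, 7, 8, 9

1 → no match
2 → match
3 → match
4 → match
5 → match
6 → match
7 → match
8 → match
9 → match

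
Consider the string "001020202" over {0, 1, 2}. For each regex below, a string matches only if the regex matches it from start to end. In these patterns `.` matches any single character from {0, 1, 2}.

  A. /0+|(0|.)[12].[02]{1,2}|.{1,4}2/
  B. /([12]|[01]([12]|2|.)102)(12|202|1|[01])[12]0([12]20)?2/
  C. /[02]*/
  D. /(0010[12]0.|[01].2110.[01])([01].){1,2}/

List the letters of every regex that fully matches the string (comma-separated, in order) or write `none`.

A → no match
B → match
C → no match
D → match

B, D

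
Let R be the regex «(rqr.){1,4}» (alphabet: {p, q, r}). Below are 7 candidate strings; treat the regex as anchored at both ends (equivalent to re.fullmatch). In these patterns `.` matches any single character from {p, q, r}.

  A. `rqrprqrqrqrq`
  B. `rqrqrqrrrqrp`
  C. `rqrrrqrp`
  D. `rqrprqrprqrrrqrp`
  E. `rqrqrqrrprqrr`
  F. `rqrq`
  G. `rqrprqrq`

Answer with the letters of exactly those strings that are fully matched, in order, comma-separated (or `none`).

A, B, C, D, F, G

A → match
B → match
C → match
D → match
E → no match
F → match
G → match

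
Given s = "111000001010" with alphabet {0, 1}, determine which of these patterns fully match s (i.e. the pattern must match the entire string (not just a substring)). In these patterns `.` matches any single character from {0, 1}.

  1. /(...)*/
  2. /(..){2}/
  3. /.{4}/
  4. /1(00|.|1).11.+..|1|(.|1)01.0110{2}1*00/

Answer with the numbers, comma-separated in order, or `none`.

1 → match
2 → no match
3 → no match
4 → no match

1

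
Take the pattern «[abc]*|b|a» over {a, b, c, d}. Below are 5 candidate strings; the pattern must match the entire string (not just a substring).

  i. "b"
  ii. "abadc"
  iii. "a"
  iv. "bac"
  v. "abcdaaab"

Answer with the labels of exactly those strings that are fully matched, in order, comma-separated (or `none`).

i, iii, iv

i → match
ii → no match
iii → match
iv → match
v → no match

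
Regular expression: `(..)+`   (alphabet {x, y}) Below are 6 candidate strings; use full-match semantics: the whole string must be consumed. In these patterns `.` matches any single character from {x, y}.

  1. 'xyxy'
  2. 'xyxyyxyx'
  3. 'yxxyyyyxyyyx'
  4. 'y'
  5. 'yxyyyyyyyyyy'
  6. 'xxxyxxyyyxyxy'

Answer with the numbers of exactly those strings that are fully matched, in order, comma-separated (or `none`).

1, 2, 3, 5

1 → match
2 → match
3 → match
4 → no match
5 → match
6 → no match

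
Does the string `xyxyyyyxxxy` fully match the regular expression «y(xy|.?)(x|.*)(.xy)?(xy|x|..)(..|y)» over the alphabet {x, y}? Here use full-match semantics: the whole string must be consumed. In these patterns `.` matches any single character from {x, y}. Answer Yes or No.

Every match must start with `y`, but `xyxyyyyxxxy` does not.

No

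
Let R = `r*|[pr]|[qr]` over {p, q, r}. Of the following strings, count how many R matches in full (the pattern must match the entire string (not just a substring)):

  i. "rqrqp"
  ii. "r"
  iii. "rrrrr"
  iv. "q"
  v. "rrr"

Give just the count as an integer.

i. "rqrqp" → no match
ii. "r" → match
iii. "rrrrr" → match
iv. "q" → match
v. "rrr" → match
Total matched: 4

4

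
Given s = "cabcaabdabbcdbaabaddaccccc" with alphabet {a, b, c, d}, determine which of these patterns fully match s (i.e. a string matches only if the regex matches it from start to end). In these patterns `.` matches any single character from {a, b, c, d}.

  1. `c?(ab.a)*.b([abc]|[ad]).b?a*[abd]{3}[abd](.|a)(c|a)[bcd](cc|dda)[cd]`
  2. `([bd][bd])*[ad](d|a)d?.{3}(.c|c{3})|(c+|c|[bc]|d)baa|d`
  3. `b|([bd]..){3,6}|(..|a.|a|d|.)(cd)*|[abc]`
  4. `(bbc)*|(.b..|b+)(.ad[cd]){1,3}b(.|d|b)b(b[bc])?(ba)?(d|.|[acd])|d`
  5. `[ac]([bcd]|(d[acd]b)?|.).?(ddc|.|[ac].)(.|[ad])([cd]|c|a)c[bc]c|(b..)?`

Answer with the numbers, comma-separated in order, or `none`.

1

1 → match
2 → no match
3 → no match
4 → no match
5 → no match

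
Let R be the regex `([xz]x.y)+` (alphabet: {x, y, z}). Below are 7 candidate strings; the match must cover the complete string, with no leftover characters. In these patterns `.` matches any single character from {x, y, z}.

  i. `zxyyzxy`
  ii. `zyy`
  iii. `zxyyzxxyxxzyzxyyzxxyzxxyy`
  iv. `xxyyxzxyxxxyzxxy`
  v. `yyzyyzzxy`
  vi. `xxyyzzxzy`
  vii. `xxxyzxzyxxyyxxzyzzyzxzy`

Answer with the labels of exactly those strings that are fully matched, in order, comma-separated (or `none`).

i → no match
ii → no match
iii → no match
iv → no match
v → no match
vi → no match
vii → no match

none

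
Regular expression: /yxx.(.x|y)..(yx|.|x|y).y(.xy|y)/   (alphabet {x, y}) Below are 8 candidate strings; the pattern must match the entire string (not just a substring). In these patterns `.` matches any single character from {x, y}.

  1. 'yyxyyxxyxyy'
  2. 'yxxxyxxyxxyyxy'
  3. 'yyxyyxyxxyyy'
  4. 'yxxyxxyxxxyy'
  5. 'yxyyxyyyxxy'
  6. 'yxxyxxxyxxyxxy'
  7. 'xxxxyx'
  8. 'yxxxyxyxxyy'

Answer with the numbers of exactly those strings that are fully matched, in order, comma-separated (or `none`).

1 → no match — must start with 'yxx'
2 → match
3 → no match — must start with 'yxx'
4 → match
5 → no match — must start with 'yxx'
6 → match
7 → no match — must start with 'yxx'
8 → match

2, 4, 6, 8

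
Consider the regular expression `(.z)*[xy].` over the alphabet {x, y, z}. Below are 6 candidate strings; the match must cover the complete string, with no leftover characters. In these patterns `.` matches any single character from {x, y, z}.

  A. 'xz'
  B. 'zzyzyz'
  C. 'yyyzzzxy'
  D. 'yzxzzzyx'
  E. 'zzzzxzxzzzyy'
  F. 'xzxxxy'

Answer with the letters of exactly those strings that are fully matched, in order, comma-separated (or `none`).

A → match
B → match
C → no match
D → match
E → match
F → no match

A, B, D, E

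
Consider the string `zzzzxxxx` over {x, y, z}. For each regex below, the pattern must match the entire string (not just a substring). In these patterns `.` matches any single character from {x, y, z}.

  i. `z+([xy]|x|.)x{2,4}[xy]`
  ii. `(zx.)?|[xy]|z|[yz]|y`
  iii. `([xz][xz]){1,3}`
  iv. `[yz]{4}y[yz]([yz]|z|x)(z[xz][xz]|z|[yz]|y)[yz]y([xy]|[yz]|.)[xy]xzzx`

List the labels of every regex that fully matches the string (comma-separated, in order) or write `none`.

i → match
ii → no match
iii → no match
iv → no match — must end with `xzzx`

i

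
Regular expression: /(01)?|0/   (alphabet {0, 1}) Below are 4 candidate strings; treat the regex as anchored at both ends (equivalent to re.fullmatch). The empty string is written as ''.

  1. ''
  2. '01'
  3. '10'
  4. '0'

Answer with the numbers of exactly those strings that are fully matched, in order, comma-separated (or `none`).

1, 2, 4

1 → match
2 → match
3 → no match
4 → match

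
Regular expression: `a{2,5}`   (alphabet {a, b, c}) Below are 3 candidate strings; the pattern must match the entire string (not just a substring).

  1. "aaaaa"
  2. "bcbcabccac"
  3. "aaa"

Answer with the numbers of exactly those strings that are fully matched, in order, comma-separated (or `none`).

1 → match
2 → no match — must start with "a"
3 → match

1, 3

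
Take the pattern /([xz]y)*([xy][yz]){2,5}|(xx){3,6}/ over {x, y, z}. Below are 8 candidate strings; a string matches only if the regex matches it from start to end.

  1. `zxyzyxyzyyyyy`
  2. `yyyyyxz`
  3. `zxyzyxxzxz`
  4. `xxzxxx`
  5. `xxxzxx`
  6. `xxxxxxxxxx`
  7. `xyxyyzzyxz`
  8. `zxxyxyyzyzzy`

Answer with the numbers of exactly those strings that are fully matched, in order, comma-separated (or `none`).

1 → no match
2. `yyyyyxz` → no match
3. `zxyzyxxzxz` → no match
4. `xxzxxx` → no match
5. `xxxzxx` → no match
6. `xxxxxxxxxx` → match
7. `xyxyyzzyxz` → no match
8. `zxxyxyyzyzzy` → no match

6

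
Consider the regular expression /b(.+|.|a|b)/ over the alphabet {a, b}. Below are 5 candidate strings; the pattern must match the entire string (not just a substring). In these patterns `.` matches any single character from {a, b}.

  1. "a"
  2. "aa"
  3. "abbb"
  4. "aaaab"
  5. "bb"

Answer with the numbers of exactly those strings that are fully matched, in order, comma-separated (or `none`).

5

1. "a" → no match — must start with "b"
2. "aa" → no match — must start with "b"
3. "abbb" → no match — must start with "b"
4. "aaaab" → no match — must start with "b"
5. "bb" → match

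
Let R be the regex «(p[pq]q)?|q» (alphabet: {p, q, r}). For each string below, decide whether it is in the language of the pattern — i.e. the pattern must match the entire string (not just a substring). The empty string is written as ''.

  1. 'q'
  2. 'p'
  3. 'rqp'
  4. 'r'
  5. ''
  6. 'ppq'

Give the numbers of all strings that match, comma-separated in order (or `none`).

1, 5, 6

1. 'q' → match
2. 'p' → no match
3. 'rqp' → no match
4. 'r' → no match
5. '' → match
6. 'ppq' → match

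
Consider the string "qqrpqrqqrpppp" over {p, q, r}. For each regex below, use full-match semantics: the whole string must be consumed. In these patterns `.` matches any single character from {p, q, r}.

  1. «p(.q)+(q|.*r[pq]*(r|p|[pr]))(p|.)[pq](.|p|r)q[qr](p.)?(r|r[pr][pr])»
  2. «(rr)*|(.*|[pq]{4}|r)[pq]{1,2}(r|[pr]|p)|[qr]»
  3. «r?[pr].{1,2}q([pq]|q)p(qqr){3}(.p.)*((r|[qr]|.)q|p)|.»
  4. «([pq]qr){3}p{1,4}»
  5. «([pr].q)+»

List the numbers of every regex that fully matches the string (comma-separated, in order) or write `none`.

1 → no match — must start with "p"
2 → match
3 → no match
4 → match
5 → no match — must end with "q"

2, 4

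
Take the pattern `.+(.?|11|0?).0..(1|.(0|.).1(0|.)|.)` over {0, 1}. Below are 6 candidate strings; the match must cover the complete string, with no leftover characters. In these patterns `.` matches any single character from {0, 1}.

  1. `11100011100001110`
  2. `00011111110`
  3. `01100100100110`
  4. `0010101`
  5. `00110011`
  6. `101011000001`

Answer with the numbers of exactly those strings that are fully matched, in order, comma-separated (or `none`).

1, 3, 4, 5, 6

1 → match
2 → no match
3 → match
4 → match
5 → match
6 → match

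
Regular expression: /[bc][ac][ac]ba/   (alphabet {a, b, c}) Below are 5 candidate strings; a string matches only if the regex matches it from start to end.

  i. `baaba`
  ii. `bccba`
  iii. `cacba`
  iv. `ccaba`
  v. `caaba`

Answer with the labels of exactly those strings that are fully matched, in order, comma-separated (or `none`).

i, ii, iii, iv, v

i → match
ii → match
iii → match
iv → match
v → match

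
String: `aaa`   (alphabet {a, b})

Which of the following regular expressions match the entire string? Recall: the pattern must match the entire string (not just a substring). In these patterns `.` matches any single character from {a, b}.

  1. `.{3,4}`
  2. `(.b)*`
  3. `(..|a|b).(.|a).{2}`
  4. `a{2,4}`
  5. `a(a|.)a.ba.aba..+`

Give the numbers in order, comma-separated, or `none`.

1, 4

1 → match
2 → no match
3 → no match
4 → match
5 → no match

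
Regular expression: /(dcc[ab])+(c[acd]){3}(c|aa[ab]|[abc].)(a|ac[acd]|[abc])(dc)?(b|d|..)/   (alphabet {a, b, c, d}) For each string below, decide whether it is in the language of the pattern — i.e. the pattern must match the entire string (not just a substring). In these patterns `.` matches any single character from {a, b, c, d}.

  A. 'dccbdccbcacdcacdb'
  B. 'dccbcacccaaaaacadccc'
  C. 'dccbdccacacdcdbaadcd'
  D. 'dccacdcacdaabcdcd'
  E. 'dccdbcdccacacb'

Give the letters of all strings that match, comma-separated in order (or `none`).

A → no match
B → match
C → match
D → match
E → no match

B, C, D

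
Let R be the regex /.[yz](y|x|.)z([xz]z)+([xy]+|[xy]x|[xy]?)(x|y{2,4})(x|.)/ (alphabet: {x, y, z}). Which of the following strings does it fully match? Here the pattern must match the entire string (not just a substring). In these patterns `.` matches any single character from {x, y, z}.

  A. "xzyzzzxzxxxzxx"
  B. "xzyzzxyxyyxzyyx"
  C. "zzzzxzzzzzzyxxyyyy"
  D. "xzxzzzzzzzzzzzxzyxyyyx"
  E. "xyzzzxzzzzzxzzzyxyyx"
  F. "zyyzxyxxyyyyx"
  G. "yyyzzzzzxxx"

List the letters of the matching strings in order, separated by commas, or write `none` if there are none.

A → no match
B → no match
C → no match
D → match
E → no match
F → no match
G. "yyyzzzzzxxx" → match

D, G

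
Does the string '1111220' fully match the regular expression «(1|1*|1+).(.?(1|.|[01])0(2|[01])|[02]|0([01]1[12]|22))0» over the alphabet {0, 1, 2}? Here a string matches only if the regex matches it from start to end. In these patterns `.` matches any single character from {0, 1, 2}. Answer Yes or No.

Yes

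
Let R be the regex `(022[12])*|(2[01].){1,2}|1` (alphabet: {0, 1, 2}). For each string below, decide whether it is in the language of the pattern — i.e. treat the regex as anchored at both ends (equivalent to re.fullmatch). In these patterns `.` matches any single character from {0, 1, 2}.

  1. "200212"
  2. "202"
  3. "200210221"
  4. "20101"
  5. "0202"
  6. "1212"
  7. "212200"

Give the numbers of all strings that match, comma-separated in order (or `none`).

1. "200212" → match
2. "202" → match
3. "200210221" → no match
4. "20101" → no match
5. "0202" → no match
6. "1212" → no match
7. "212200" → match

1, 2, 7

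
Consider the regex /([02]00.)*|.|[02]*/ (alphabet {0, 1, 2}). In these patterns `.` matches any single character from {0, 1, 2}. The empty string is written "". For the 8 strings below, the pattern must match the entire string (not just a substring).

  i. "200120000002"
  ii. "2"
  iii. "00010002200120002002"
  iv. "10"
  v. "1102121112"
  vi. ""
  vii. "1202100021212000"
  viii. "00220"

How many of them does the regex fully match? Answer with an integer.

i → match
ii → match
iii → match
iv → no match
v → no match
vi → match
vii → no match
viii → match
Total matched: 5

5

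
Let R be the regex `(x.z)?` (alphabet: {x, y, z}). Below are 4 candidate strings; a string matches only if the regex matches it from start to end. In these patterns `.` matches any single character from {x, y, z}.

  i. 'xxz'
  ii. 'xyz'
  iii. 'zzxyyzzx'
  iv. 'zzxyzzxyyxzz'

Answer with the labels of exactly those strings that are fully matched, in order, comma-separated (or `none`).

i → match
ii → match
iii → no match
iv → no match

i, ii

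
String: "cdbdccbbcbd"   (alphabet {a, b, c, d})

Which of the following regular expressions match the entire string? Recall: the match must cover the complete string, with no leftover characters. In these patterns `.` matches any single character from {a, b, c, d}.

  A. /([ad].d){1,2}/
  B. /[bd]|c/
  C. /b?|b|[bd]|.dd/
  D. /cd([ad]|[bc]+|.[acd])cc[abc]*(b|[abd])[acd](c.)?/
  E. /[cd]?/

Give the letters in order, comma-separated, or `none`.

D

A → no match
B → no match
C → no match
D → match
E → no match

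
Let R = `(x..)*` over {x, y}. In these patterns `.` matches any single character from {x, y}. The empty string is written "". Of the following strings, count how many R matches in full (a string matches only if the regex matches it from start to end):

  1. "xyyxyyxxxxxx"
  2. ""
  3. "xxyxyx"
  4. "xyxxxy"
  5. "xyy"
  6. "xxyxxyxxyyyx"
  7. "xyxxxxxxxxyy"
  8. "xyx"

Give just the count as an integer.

7

1 → match
2 → match
3 → match
4 → match
5 → match
6 → no match
7 → match
8 → match
Total matched: 7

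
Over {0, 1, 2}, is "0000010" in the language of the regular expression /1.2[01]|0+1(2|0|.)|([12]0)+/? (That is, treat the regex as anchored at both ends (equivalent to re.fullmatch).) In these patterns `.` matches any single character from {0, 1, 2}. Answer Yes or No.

Yes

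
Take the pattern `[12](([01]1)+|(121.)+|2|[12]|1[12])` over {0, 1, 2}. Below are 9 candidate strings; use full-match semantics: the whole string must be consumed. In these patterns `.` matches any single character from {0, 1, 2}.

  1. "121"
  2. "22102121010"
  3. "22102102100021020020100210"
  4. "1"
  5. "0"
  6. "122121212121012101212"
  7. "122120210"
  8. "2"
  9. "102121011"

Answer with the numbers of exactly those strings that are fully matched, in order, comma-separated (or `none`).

1. "121" → no match
2. "22102121010" → no match
3 → no match
4. "1" → no match
5. "0" → no match
6 → no match
7. "122120210" → no match
8. "2" → no match
9. "102121011" → no match

none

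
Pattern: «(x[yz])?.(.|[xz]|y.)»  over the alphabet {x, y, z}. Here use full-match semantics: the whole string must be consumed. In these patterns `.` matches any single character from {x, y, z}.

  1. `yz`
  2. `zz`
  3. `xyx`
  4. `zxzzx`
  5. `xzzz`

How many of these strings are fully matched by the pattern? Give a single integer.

4

1 → match
2 → match
3 → match
4 → no match
5 → match
Total matched: 4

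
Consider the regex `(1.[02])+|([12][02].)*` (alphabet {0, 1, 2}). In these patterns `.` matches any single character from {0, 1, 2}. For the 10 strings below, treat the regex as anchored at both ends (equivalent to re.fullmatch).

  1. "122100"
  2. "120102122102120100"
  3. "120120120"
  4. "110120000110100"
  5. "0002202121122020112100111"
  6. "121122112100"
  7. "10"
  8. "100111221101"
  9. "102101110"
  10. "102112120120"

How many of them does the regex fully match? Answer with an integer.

4

1 → match
2 → match
3 → match
4 → no match
5 → no match
6 → no match
7 → no match
8 → no match
9 → no match
10 → match
Total matched: 4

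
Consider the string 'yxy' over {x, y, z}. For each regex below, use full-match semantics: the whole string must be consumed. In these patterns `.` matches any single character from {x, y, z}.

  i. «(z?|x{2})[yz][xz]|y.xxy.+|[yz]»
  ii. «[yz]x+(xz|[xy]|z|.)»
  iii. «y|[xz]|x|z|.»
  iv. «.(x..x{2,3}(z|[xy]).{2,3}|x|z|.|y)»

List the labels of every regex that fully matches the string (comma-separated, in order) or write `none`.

i → no match
ii → match
iii → no match
iv → no match

ii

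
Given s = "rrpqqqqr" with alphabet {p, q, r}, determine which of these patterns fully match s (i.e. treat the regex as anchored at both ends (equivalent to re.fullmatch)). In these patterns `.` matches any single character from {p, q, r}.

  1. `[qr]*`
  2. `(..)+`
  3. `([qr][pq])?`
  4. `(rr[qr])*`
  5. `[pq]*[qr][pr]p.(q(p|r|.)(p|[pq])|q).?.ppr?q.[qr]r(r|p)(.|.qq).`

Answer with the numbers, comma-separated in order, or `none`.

2

1 → no match
2 → match
3 → no match
4 → no match
5 → no match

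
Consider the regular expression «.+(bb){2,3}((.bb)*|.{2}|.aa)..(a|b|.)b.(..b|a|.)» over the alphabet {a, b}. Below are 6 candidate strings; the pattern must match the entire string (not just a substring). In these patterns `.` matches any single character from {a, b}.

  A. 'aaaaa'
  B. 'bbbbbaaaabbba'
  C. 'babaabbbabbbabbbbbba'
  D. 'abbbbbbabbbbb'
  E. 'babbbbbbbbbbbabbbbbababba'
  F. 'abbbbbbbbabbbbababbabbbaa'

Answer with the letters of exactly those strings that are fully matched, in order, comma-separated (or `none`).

B, D, E

A. 'aaaaa' → no match
B → match
C → no match
D → match
E → match
F → no match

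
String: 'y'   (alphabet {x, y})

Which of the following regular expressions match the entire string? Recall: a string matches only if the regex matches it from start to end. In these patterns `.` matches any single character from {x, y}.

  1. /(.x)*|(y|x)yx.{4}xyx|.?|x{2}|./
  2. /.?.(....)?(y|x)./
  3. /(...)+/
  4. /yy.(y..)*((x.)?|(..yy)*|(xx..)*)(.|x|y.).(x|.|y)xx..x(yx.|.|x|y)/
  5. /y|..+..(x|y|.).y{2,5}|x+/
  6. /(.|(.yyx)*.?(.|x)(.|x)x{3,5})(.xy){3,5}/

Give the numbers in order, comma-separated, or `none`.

1, 5

1 → match
2 → no match
3 → no match
4 → no match — must start with 'yy'
5 → match
6 → no match — must end with 'xy'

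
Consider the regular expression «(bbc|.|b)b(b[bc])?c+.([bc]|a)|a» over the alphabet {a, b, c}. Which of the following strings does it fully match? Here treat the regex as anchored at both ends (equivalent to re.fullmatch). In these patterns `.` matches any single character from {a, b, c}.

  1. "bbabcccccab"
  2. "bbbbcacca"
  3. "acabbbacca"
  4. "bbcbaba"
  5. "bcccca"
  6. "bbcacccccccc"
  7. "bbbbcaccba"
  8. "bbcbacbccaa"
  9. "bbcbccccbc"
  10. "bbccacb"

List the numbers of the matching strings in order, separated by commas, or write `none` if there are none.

1 → no match
2 → no match
3 → no match
4 → no match
5 → no match
6 → no match
7 → no match
8 → no match
9 → match
10 → no match

9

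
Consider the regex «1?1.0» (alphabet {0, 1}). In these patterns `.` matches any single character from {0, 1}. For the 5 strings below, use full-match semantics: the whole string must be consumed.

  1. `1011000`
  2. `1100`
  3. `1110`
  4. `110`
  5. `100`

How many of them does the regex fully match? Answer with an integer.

4

1 → no match
2 → match
3 → match
4 → match
5 → match
Total matched: 4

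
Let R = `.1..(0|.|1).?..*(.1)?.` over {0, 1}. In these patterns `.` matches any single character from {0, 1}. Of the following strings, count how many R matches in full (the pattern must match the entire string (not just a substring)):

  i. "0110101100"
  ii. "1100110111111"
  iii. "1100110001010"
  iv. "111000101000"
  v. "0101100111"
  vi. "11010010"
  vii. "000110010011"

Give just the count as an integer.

i → match
ii → match
iii → match
iv → match
v → match
vi → match
vii → no match
Total matched: 6

6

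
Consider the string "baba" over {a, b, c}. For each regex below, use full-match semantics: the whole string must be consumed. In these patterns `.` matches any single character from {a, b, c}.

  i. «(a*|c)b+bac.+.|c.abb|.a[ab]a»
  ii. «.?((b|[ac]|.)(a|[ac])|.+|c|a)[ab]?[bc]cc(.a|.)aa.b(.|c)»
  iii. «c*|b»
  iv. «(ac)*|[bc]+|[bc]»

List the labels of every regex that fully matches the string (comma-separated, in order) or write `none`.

i → match
ii → no match
iii → no match
iv → no match

i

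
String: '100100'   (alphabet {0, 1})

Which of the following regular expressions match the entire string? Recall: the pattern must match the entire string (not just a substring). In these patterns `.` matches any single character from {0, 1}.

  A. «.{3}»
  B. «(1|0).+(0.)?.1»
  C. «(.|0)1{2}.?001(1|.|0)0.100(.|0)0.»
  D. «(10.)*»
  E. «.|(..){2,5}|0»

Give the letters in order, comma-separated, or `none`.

D, E

A → no match
B → no match — must end with '1'
C → no match
D → match
E → match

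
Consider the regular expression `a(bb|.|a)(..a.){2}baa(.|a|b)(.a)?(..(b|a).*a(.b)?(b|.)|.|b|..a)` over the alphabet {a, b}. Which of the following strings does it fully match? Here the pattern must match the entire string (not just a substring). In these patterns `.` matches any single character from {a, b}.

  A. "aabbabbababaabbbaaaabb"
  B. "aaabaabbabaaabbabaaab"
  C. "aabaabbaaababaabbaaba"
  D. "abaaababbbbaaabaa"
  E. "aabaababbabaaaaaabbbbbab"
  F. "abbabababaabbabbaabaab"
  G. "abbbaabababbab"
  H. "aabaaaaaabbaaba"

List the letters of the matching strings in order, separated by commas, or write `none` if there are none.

A → no match
B → no match
C → no match
D → no match
E → no match
F → no match
G → no match
H → match

H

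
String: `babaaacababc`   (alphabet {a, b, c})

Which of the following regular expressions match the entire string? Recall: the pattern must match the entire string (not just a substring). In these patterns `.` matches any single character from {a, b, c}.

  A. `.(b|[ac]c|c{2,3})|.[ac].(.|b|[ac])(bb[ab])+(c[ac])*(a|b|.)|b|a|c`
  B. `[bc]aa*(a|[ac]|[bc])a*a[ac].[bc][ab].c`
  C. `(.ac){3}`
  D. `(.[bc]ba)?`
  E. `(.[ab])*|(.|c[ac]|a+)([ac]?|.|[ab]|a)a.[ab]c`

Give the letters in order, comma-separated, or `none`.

A → no match
B → match
C → no match — must end with `ac`
D → no match
E → no match

B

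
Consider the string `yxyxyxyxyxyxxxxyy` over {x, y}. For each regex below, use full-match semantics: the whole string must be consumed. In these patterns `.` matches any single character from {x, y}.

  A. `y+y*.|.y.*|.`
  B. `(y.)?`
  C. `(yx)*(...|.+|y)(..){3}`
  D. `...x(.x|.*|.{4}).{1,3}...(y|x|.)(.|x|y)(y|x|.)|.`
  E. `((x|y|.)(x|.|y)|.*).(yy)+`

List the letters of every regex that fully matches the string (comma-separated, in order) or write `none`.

A → no match
B → no match
C → match
D → match
E → match

C, D, E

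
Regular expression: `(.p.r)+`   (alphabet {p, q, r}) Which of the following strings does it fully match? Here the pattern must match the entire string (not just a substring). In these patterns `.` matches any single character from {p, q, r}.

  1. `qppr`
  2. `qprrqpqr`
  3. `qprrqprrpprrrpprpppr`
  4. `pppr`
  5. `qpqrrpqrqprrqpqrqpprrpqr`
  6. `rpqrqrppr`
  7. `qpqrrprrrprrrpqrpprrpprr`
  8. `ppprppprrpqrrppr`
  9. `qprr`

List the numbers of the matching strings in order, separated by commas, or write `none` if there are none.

1, 2, 3, 4, 5, 7, 8, 9

1 → match
2 → match
3 → match
4 → match
5 → match
6 → no match
7 → match
8 → match
9 → match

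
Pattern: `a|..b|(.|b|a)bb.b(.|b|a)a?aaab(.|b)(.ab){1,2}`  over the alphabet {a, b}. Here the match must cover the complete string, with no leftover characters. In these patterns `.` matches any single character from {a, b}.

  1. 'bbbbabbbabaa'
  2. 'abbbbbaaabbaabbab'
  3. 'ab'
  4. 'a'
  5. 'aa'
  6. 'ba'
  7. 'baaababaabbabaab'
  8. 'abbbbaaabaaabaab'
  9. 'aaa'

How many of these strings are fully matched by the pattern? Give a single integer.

1 → no match
2 → match
3 → no match
4 → match
5 → no match
6 → no match
7 → no match
8 → no match
9 → no match
Total matched: 2

2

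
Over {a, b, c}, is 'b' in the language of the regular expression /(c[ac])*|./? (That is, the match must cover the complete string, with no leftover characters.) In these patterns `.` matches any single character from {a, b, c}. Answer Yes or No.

Yes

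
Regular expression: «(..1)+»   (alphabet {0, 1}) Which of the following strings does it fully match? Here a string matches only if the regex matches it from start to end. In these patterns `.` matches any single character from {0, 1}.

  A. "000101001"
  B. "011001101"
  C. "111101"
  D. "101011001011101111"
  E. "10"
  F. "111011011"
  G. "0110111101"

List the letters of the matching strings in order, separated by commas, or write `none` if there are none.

A. "000101001" → no match
B. "011001101" → match
C. "111101" → match
D → match
E. "10" → no match — must end with "1"
F. "111011011" → match
G. "0110111101" → no match

B, C, D, F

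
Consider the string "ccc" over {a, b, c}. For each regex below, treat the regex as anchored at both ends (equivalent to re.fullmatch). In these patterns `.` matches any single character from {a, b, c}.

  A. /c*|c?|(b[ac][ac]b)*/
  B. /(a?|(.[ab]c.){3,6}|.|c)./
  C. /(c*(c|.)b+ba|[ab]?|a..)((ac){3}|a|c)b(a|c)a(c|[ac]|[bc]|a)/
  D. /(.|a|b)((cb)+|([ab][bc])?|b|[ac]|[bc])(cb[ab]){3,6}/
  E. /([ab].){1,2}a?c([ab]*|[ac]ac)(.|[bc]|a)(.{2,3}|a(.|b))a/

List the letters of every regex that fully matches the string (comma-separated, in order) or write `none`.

A

A → match
B → no match
C → no match
D → no match
E → no match — must end with "a"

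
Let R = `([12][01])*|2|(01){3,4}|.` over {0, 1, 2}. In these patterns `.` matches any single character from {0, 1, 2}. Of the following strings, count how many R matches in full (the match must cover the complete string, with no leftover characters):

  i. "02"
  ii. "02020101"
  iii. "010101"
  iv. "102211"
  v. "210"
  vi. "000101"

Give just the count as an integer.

1

i → no match
ii → no match
iii → match
iv → no match
v → no match
vi → no match
Total matched: 1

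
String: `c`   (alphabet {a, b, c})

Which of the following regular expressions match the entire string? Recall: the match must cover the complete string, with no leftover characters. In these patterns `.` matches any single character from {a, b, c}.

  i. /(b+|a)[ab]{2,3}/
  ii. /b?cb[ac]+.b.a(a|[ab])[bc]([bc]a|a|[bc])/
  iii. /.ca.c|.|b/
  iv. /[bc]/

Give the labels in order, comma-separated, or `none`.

iii, iv

i → no match
ii → no match
iii → match
iv → match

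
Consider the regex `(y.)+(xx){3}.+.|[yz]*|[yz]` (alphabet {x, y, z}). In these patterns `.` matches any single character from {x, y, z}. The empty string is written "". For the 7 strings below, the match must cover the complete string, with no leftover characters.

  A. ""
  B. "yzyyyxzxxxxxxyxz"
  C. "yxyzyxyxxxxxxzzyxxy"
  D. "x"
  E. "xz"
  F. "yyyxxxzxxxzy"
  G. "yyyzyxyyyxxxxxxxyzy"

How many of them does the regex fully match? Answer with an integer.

A → match
B → no match
C → no match
D → no match
E → no match
F → no match
G → match
Total matched: 2

2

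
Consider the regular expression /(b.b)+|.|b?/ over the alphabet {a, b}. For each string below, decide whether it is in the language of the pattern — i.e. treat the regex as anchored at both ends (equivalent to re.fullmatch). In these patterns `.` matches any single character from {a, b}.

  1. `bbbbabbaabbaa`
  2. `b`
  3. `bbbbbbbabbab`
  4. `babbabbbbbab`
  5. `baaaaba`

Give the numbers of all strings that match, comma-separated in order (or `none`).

1 → no match
2 → match
3 → match
4 → match
5 → no match

2, 3, 4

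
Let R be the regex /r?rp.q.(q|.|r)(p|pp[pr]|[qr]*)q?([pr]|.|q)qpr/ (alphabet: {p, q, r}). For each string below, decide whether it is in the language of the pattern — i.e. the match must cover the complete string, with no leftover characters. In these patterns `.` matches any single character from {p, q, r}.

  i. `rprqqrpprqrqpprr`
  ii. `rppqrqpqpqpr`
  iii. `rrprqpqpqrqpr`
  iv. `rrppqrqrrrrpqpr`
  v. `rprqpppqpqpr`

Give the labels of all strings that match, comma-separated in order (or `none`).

i → no match — must end with `qpr`
ii → match
iii → match
iv → match
v → match

ii, iii, iv, v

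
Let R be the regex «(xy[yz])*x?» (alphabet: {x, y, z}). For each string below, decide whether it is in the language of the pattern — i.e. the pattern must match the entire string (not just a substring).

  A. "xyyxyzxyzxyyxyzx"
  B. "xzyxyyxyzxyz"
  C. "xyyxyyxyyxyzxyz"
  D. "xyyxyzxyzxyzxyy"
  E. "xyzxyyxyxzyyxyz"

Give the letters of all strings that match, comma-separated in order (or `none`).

A → match
B → no match
C → match
D → match
E → no match

A, C, D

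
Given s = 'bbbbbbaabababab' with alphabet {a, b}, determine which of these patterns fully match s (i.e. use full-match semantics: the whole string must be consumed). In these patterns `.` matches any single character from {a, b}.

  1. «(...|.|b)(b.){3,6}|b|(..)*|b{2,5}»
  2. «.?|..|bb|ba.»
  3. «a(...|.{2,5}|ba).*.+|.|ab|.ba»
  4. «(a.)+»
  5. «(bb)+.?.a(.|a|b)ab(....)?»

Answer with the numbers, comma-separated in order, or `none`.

1 → no match
2 → no match
3 → no match
4 → no match — must start with 'a'
5 → match

5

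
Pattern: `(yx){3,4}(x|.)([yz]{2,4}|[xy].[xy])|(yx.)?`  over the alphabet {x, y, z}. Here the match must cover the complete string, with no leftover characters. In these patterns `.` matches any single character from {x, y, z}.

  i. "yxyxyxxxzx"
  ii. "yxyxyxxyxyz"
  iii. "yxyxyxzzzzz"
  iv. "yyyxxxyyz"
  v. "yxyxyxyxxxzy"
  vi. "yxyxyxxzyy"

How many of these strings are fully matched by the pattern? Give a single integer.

4

i → match
ii → no match
iii → match
iv → no match
v → match
vi → match
Total matched: 4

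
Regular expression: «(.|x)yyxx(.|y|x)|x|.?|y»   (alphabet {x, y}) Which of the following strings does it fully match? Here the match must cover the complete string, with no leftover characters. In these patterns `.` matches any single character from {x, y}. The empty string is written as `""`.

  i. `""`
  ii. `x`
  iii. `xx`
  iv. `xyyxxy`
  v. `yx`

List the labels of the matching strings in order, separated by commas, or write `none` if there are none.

i, ii, iv

i → match
ii → match
iii → no match
iv → match
v → no match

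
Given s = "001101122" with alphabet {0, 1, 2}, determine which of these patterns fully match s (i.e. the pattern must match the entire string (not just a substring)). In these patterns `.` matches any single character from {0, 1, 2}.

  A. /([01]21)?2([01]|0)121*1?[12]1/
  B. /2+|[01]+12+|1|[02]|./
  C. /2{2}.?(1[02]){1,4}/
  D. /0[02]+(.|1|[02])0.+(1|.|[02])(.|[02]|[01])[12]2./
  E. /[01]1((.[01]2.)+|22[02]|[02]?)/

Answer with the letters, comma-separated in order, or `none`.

B

A → no match — must end with "1"
B → match
C → no match — must start with "2"
D → no match
E → no match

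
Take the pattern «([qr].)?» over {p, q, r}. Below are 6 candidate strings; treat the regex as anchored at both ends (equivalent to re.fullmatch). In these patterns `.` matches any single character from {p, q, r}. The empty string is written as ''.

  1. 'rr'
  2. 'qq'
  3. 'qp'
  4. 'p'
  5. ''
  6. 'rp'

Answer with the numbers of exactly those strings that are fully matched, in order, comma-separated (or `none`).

1 → match
2 → match
3 → match
4 → no match
5 → match
6 → match

1, 2, 3, 5, 6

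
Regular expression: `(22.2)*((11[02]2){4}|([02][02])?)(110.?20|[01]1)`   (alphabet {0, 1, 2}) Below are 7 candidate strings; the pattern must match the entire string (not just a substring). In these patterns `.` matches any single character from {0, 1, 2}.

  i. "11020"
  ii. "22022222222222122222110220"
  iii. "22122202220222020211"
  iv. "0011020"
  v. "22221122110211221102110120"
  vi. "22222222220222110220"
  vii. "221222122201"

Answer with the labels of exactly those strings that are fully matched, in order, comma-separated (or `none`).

i, ii, iii, iv, v, vi, vii

i → match
ii → match
iii → match
iv → match
v → match
vi → match
vii → match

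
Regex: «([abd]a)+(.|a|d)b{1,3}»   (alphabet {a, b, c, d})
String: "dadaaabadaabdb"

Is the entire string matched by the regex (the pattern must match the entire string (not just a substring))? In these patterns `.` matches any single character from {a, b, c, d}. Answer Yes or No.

No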